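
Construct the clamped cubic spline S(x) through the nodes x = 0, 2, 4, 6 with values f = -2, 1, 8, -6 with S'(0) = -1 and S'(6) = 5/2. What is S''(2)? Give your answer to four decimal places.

Put σ_i = S'' at the i-th knot. Here h = (2, 2, 2) and Δ = (3/2, 7/2, -7), so the interior equations h_(i-1)·σ_(i-1) + 2(h_(i-1)+h_i)·σ_i + h_i·σ_(i+1) = 6(Δ_i − Δ_(i-1)) read
  2·σ_0 + 8·σ_1 + 2·σ_2 = 6(Δ_1 - Δ_0) = 12
  2·σ_1 + 8·σ_2 + 2·σ_3 = 6(Δ_2 - Δ_1) = -63
Clamped end conditions give two more equations: 2h_0·σ_0 + h_0·σ_1 = 6(Δ_0 - S'(0)) = 15 and h_2·σ_2 + 2h_2·σ_3 = 6(S'(6) - Δ_2) = 57.
Solving: σ_0 = 41/30, σ_1 = 143/30, σ_2 = -433/30, σ_3 = 322/15.

4.7667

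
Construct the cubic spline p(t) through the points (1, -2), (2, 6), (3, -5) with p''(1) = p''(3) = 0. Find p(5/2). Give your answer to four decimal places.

Let M_i = p''(x_i). Step sizes h_i = 1, 1; slopes of the chords Δ_i = (y_(i+1) - y_i)/h_i = 8, -11.
  1·M_0 + 4·M_1 + 1·M_2 = 6(Δ_1 - Δ_0) = -114
Natural end conditions: M_0 = M_2 = 0.
Forward elimination and back-substitution give M_0 = 0, M_1 = -57/2, M_2 = 0.
On [2, 3], p(t) = 6 - 3/2·(t - 2) - 57/4·(t - 2)² + 19/4·(t - 2)³.
With (t - 2) = 1/2: p(5/2) = 73/32.

2.2813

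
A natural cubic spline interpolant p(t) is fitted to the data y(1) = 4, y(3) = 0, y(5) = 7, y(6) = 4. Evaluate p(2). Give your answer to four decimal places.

Put M_i = p'' at the i-th knot. Here h = (2, 2, 1) and Δ = (-2, 7/2, -3), so the interior equations h_(i-1)·M_(i-1) + 2(h_(i-1)+h_i)·M_i + h_i·M_(i+1) = 6(Δ_i − Δ_(i-1)) read
  2·M_0 + 8·M_1 + 2·M_2 = 6(Δ_1 - Δ_0) = 33
  2·M_1 + 6·M_2 + 1·M_3 = 6(Δ_2 - Δ_1) = -39
Natural end conditions: M_0 = M_3 = 0.
Solving the tridiagonal system: M_0 = 0, M_1 = 69/11, M_2 = -189/22, M_3 = 0.
On [1, 3], p(t) = 4 - 45/11·(t - 1) + 0·(t - 1)² + 23/44·(t - 1)³.
With (t - 1) = 1: p(2) = 19/44.

0.4318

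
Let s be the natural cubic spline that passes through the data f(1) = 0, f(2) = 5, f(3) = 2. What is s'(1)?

Let M_i = s''(x_i). Step sizes h_i = 1, 1; slopes of the chords Δ_i = (y_(i+1) - y_i)/h_i = 5, -3.
  1·M_0 + 4·M_1 + 1·M_2 = 6(Δ_1 - Δ_0) = -48
Natural end conditions: M_0 = M_2 = 0.
Solving: M_0 = 0, M_1 = -12, M_2 = 0.
On [1, 2], s'(t) = b_0 + 2c_0·(t - 1) + 3d_0·(t - 1)² with b_0 = Δ_0 - h_0(2M_0 + M_1)/6 = 7, c_0 = M_0/2 = 0, d_0 = (M_1 - M_0)/(6h_0) = -2. So s'(1) = 7.

7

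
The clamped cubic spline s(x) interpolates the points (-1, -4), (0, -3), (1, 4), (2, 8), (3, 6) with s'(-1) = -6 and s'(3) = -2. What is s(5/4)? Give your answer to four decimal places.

Let M_i = s''(x_i). Step sizes h_i = 1, 1, 1, 1; slopes of the chords Δ_i = (y_(i+1) - y_i)/h_i = 1, 7, 4, -2.
  1·M_0 + 4·M_1 + 1·M_2 = 6(Δ_1 - Δ_0) = 36
  1·M_1 + 4·M_2 + 1·M_3 = 6(Δ_2 - Δ_1) = -18
  1·M_2 + 4·M_3 + 1·M_4 = 6(Δ_3 - Δ_2) = -36
Clamped end conditions give two more equations: 2h_0·M_0 + h_0·M_1 = 6(Δ_0 - s'(-1)) = 42 and h_3·M_3 + 2h_3·M_4 = 6(s'(3) - Δ_3) = 0.
Hence M_0 = 257/14, M_1 = 37/7, M_2 = -7/2, M_3 = -65/7, M_4 = 65/14.
On [1, 2], s(x) = 4 + 47/7·(x - 1) - 7/4·(x - 1)² - 27/28·(x - 1)³.
With (x - 1) = 1/4: s(5/4) = 9953/1792.

5.5541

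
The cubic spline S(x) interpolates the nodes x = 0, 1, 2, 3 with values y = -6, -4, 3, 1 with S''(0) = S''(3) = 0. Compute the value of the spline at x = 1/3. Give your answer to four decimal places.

-5.9062

Put σ_i = S'' at the i-th knot. Here h = (1, 1, 1) and Δ = (2, 7, -2), so the interior equations h_(i-1)·σ_(i-1) + 2(h_(i-1)+h_i)·σ_i + h_i·σ_(i+1) = 6(Δ_i − Δ_(i-1)) read
  1·σ_0 + 4·σ_1 + 1·σ_2 = 6(Δ_1 - Δ_0) = 30
  1·σ_1 + 4·σ_2 + 1·σ_3 = 6(Δ_2 - Δ_1) = -54
Natural end conditions: σ_0 = σ_3 = 0.
Solving: σ_0 = 0, σ_1 = 58/5, σ_2 = -82/5, σ_3 = 0.
On [0, 1], S(x) = -6 + 1/15·x + 0·x² + 29/15·x³.
With x = 1/3: S(1/3) = -2392/405.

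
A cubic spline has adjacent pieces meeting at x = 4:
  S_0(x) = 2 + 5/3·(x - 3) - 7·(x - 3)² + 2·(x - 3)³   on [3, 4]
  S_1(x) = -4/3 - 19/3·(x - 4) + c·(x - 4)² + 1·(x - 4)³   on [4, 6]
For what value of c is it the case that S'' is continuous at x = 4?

S_0''(x) = -14 + 12·(x - 3), so S_0''(4) = -2. On the right, S_1''(4) = 2c, so c = -1.

-1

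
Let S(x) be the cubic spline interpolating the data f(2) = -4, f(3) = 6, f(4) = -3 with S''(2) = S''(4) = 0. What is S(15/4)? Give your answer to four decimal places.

Let m_i = S''(x_i). Step sizes h_i = 1, 1; slopes of the chords Δ_i = (y_(i+1) - y_i)/h_i = 10, -9.
  1·m_0 + 4·m_1 + 1·m_2 = 6(Δ_1 - Δ_0) = -114
Natural end conditions: m_0 = m_2 = 0.
Hence m_0 = 0, m_1 = -57/2, m_2 = 0.
On [3, 4], S(x) = 6 + 1/2·(x - 3) - 57/4·(x - 3)² + 19/4·(x - 3)³.
With (x - 3) = 3/4: S(15/4) = 93/256.

0.3633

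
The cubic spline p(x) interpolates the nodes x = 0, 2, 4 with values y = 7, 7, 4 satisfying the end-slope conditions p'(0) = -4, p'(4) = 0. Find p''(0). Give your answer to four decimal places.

8.1250

With M_i denoting the second derivative at x_i, h_i = 2, 2, and Δ_i = (y_(i+1) − y_i)/h_i = 0, -3/2:
  2·M_0 + 8·M_1 + 2·M_2 = 6(Δ_1 - Δ_0) = -9
Clamped end conditions give two more equations: 2h_0·M_0 + h_0·M_1 = 6(Δ_0 - p'(0)) = 24 and h_1·M_1 + 2h_1·M_2 = 6(p'(4) - Δ_1) = 9.
Solving the tridiagonal system: M_0 = 65/8, M_1 = -17/4, M_2 = 35/8.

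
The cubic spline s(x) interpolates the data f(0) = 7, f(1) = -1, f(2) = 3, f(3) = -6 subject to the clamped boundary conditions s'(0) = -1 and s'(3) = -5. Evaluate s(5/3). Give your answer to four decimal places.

With σ_i denoting the second derivative at x_i, h_i = 1, 1, 1, and Δ_i = (y_(i+1) − y_i)/h_i = -8, 4, -9:
  1·σ_0 + 4·σ_1 + 1·σ_2 = 6(Δ_1 - Δ_0) = 72
  1·σ_1 + 4·σ_2 + 1·σ_3 = 6(Δ_2 - Δ_1) = -78
Clamped end conditions give two more equations: 2h_0·σ_0 + h_0·σ_1 = 6(Δ_0 - s'(0)) = -42 and h_2·σ_2 + 2h_2·σ_3 = 6(s'(3) - Δ_2) = 24.
Solving the tridiagonal system: σ_0 = -592/15, σ_1 = 554/15, σ_2 = -544/15, σ_3 = 452/15.
On [1, 2], s(x) = -1 - 34/15·(x - 1) + 277/15·(x - 1)² - 61/5·(x - 1)³.
With (x - 1) = 2/3: s(5/3) = 281/135.

2.0815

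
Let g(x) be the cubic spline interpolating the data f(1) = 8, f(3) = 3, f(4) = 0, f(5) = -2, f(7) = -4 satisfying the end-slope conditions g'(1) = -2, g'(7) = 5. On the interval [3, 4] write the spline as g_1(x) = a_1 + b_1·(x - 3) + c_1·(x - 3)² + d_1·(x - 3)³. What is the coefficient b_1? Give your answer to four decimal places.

With M_i denoting the second derivative at x_i, h_i = 2, 1, 1, 2, and Δ_i = (y_(i+1) − y_i)/h_i = -5/2, -3, -2, -1:
  2·M_0 + 6·M_1 + 1·M_2 = 6(Δ_1 - Δ_0) = -3
  1·M_1 + 4·M_2 + 1·M_3 = 6(Δ_2 - Δ_1) = 6
  1·M_2 + 6·M_3 + 2·M_4 = 6(Δ_3 - Δ_2) = 6
Clamped end conditions give two more equations: 2h_0·M_0 + h_0·M_1 = 6(Δ_0 - g'(1)) = -3 and h_3·M_3 + 2h_3·M_4 = 6(g'(7) - Δ_3) = 36.
Solving: M_0 = -43/120, M_1 = -47/60, M_2 = 29/12, M_3 = -173/60, M_4 = 1253/120.
On [3, 4], with g_1(x) = a_1 + b_1·(x - 3) + c_1·(x - 3)² + d_1·(x - 3)³: c_1 = M_1/2 = -47/120, d_1 = (M_2 - M_1)/(6h_1) = 8/15, b_1 = Δ_1 - h_1(2M_1 + M_2)/6 = -377/120.

-3.1417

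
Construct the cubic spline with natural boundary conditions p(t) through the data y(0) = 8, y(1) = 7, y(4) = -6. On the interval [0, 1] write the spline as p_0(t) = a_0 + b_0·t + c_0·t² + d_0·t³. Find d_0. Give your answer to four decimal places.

Let σ_i = p''(x_i). Step sizes h_i = 1, 3; slopes of the chords Δ_i = (y_(i+1) - y_i)/h_i = -1, -13/3.
  1·σ_0 + 8·σ_1 + 3·σ_2 = 6(Δ_1 - Δ_0) = -20
Natural end conditions: σ_0 = σ_2 = 0.
Forward elimination and back-substitution give σ_0 = 0, σ_1 = -5/2, σ_2 = 0.
On [0, 1], with p_0(t) = a_0 + b_0·t + c_0·t² + d_0·t³: c_0 = σ_0/2 = 0, d_0 = (σ_1 - σ_0)/(6h_0) = -5/12, b_0 = Δ_0 - h_0(2σ_0 + σ_1)/6 = -7/12.

-0.4167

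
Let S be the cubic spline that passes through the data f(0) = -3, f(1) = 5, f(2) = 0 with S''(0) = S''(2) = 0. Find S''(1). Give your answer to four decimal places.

-19.5000

Write m_i for S''(x_i). With h_i = 1, 1 and divided differences Δ_i = 8, -5, the continuity of S' gives the tridiagonal system
  1·m_0 + 4·m_1 + 1·m_2 = 6(Δ_1 - Δ_0) = -78
Natural end conditions: m_0 = m_2 = 0.
Solving: m_0 = 0, m_1 = -39/2, m_2 = 0.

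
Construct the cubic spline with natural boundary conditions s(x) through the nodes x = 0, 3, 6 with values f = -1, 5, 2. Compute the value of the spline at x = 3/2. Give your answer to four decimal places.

2.8438

With σ_i denoting the second derivative at x_i, h_i = 3, 3, and Δ_i = (y_(i+1) − y_i)/h_i = 2, -1:
  3·σ_0 + 12·σ_1 + 3·σ_2 = 6(Δ_1 - Δ_0) = -18
Natural end conditions: σ_0 = σ_2 = 0.
Solving the tridiagonal system: σ_0 = 0, σ_1 = -3/2, σ_2 = 0.
On [0, 3], s(x) = -1 + 11/4·x + 0·x² - 1/12·x³.
With x = 3/2: s(3/2) = 91/32.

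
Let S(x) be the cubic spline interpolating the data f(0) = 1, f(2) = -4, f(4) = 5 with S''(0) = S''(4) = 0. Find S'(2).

Put σ_i = S'' at the i-th knot. Here h = (2, 2) and Δ = (-5/2, 9/2), so the interior equations h_(i-1)·σ_(i-1) + 2(h_(i-1)+h_i)·σ_i + h_i·σ_(i+1) = 6(Δ_i − Δ_(i-1)) read
  2·σ_0 + 8·σ_1 + 2·σ_2 = 6(Δ_1 - Δ_0) = 42
Natural end conditions: σ_0 = σ_2 = 0.
Hence σ_0 = 0, σ_1 = 21/4, σ_2 = 0.
On [2, 4], S'(x) = b_1 + 2c_1·(x - 2) + 3d_1·(x - 2)² with b_1 = Δ_1 - h_1(2σ_1 + σ_2)/6 = 1, c_1 = σ_1/2 = 21/8, d_1 = (σ_2 - σ_1)/(6h_1) = -7/16. So S'(2) = 1.

1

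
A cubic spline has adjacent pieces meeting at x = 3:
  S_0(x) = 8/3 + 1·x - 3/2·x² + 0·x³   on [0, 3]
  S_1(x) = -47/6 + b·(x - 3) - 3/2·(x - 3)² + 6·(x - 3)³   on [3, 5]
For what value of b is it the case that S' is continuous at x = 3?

S_0'(x) = 1 - 3·x + 0·x², so S_0'(3) = -8. On the right, S_1'(3) = b, so b = -8.

-8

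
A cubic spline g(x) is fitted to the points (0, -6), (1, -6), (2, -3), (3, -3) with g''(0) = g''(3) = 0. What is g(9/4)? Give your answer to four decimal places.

Write M_i for g''(x_i). With h_i = 1, 1, 1 and divided differences Δ_i = 0, 3, 0, the continuity of g' gives the tridiagonal system
  1·M_0 + 4·M_1 + 1·M_2 = 6(Δ_1 - Δ_0) = 18
  1·M_1 + 4·M_2 + 1·M_3 = 6(Δ_2 - Δ_1) = -18
Natural end conditions: M_0 = M_3 = 0.
Hence M_0 = 0, M_1 = 6, M_2 = -6, M_3 = 0.
On [2, 3], g(x) = -3 + 2·(x - 2) - 3·(x - 2)² + 1·(x - 2)³.
With (x - 2) = 1/4: g(9/4) = -171/64.

-2.6719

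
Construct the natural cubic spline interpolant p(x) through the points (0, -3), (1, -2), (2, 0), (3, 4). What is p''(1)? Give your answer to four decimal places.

0.8000

Write M_i for p''(x_i). With h_i = 1, 1, 1 and divided differences Δ_i = 1, 2, 4, the continuity of p' gives the tridiagonal system
  1·M_0 + 4·M_1 + 1·M_2 = 6(Δ_1 - Δ_0) = 6
  1·M_1 + 4·M_2 + 1·M_3 = 6(Δ_2 - Δ_1) = 12
Natural end conditions: M_0 = M_3 = 0.
Solving: M_0 = 0, M_1 = 4/5, M_2 = 14/5, M_3 = 0.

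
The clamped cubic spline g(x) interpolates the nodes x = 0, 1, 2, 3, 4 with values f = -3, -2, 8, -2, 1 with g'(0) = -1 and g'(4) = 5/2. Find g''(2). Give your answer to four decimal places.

Let M_i = g''(x_i). Step sizes h_i = 1, 1, 1, 1; slopes of the chords Δ_i = (y_(i+1) - y_i)/h_i = 1, 10, -10, 3.
  1·M_0 + 4·M_1 + 1·M_2 = 6(Δ_1 - Δ_0) = 54
  1·M_1 + 4·M_2 + 1·M_3 = 6(Δ_2 - Δ_1) = -120
  1·M_2 + 4·M_3 + 1·M_4 = 6(Δ_3 - Δ_2) = 78
Clamped end conditions give two more equations: 2h_0·M_0 + h_0·M_1 = 6(Δ_0 - g'(0)) = 12 and h_3·M_3 + 2h_3·M_4 = 6(g'(4) - Δ_3) = -3.
Solving: M_0 = -59/8, M_1 = 107/4, M_2 = -365/8, M_3 = 143/4, M_4 = -155/8.

-45.6250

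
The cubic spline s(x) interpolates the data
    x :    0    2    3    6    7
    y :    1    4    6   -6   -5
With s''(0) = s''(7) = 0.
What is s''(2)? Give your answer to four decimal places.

Write σ_i for s''(x_i). With h_i = 2, 1, 3, 1 and divided differences Δ_i = 3/2, 2, -4, 1, the continuity of s' gives the tridiagonal system
  2·σ_0 + 6·σ_1 + 1·σ_2 = 6(Δ_1 - Δ_0) = 3
  1·σ_1 + 8·σ_2 + 3·σ_3 = 6(Δ_2 - Δ_1) = -36
  3·σ_2 + 8·σ_3 + 1·σ_4 = 6(Δ_3 - Δ_2) = 30
Natural end conditions: σ_0 = σ_4 = 0.
Forward elimination and back-substitution give σ_0 = 0, σ_1 = 543/322, σ_2 = -1146/161, σ_3 = 2067/322, σ_4 = 0.

1.6863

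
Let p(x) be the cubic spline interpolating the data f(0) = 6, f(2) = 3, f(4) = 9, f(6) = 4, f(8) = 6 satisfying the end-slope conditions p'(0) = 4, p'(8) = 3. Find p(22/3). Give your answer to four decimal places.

4.2804

Put σ_i = p'' at the i-th knot. Here h = (2, 2, 2, 2) and Δ = (-3/2, 3, -5/2, 1), so the interior equations h_(i-1)·σ_(i-1) + 2(h_(i-1)+h_i)·σ_i + h_i·σ_(i+1) = 6(Δ_i − Δ_(i-1)) read
  2·σ_0 + 8·σ_1 + 2·σ_2 = 6(Δ_1 - Δ_0) = 27
  2·σ_1 + 8·σ_2 + 2·σ_3 = 6(Δ_2 - Δ_1) = -33
  2·σ_2 + 8·σ_3 + 2·σ_4 = 6(Δ_3 - Δ_2) = 21
Clamped end conditions give two more equations: 2h_0·σ_0 + h_0·σ_1 = 6(Δ_0 - p'(0)) = -33 and h_3·σ_3 + 2h_3·σ_4 = 6(p'(8) - Δ_3) = 12.
Solving the tridiagonal system: σ_0 = -347/28, σ_1 = 58/7, σ_2 = -29/4, σ_3 = 59/14, σ_4 = 25/28.
On [6, 8], p(x) = 4 - 59/28·(x - 6) + 59/28·(x - 6)² - 31/112·(x - 6)³.
With (x - 6) = 4/3: p(22/3) = 809/189.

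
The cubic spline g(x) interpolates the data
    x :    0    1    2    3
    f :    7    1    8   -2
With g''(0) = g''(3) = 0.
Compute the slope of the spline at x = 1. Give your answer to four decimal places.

3.2000

Write σ_i for g''(x_i). With h_i = 1, 1, 1 and divided differences Δ_i = -6, 7, -10, the continuity of g' gives the tridiagonal system
  1·σ_0 + 4·σ_1 + 1·σ_2 = 6(Δ_1 - Δ_0) = 78
  1·σ_1 + 4·σ_2 + 1·σ_3 = 6(Δ_2 - Δ_1) = -102
Natural end conditions: σ_0 = σ_3 = 0.
Hence σ_0 = 0, σ_1 = 138/5, σ_2 = -162/5, σ_3 = 0.
On [1, 2], g'(x) = b_1 + 2c_1·(x - 1) + 3d_1·(x - 1)² with b_1 = Δ_1 - h_1(2σ_1 + σ_2)/6 = 16/5, c_1 = σ_1/2 = 69/5, d_1 = (σ_2 - σ_1)/(6h_1) = -10. So g'(1) = 16/5.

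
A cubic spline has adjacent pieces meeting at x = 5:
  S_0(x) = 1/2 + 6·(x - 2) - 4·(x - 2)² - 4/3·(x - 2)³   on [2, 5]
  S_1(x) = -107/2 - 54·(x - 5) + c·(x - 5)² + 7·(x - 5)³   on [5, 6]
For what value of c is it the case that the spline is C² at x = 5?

-16

S_0''(x) = -8 - 8·(x - 2), so S_0''(5) = -32. On the right, S_1''(5) = 2c, so c = -16.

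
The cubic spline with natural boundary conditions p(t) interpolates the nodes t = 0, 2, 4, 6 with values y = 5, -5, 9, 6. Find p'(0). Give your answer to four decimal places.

-8.7667

With m_i denoting the second derivative at x_i, h_i = 2, 2, 2, and Δ_i = (y_(i+1) − y_i)/h_i = -5, 7, -3/2:
  2·m_0 + 8·m_1 + 2·m_2 = 6(Δ_1 - Δ_0) = 72
  2·m_1 + 8·m_2 + 2·m_3 = 6(Δ_2 - Δ_1) = -51
Natural end conditions: m_0 = m_3 = 0.
Hence m_0 = 0, m_1 = 113/10, m_2 = -46/5, m_3 = 0.
On [0, 2], p'(t) = b_0 + 2c_0·t + 3d_0·t² with b_0 = Δ_0 - h_0(2m_0 + m_1)/6 = -263/30, c_0 = m_0/2 = 0, d_0 = (m_1 - m_0)/(6h_0) = 113/120. So p'(0) = -263/30.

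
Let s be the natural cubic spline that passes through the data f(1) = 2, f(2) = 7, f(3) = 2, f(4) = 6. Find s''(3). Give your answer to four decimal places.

Put M_i = s'' at the i-th knot. Here h = (1, 1, 1) and Δ = (5, -5, 4), so the interior equations h_(i-1)·M_(i-1) + 2(h_(i-1)+h_i)·M_i + h_i·M_(i+1) = 6(Δ_i − Δ_(i-1)) read
  1·M_0 + 4·M_1 + 1·M_2 = 6(Δ_1 - Δ_0) = -60
  1·M_1 + 4·M_2 + 1·M_3 = 6(Δ_2 - Δ_1) = 54
Natural end conditions: M_0 = M_3 = 0.
Forward elimination and back-substitution give M_0 = 0, M_1 = -98/5, M_2 = 92/5, M_3 = 0.

18.4000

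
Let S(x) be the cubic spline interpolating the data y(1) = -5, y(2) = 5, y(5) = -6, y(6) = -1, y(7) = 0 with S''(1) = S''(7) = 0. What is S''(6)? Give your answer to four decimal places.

-9.3491

Put σ_i = S'' at the i-th knot. Here h = (1, 3, 1, 1) and Δ = (10, -11/3, 5, 1), so the interior equations h_(i-1)·σ_(i-1) + 2(h_(i-1)+h_i)·σ_i + h_i·σ_(i+1) = 6(Δ_i − Δ_(i-1)) read
  1·σ_0 + 8·σ_1 + 3·σ_2 = 6(Δ_1 - Δ_0) = -82
  3·σ_1 + 8·σ_2 + 1·σ_3 = 6(Δ_2 - Δ_1) = 52
  1·σ_2 + 4·σ_3 + 1·σ_4 = 6(Δ_3 - Δ_2) = -24
Natural end conditions: σ_0 = σ_4 = 0.
Solving the tridiagonal system: σ_0 = 0, σ_1 = -1619/106, σ_2 = 710/53, σ_3 = -991/106, σ_4 = 0.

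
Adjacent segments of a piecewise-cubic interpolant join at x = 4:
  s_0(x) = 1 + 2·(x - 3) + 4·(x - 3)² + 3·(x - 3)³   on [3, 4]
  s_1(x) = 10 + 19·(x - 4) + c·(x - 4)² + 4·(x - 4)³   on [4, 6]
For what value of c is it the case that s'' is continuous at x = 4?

s_0''(x) = 8 + 18·(x - 3), so s_0''(4) = 26. On the right, s_1''(4) = 2c, so c = 13.

13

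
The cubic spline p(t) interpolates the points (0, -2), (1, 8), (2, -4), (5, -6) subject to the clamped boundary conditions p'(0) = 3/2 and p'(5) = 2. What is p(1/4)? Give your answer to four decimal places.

-0.3106

Let M_i = p''(x_i). Step sizes h_i = 1, 1, 3; slopes of the chords Δ_i = (y_(i+1) - y_i)/h_i = 10, -12, -2/3.
  1·M_0 + 4·M_1 + 1·M_2 = 6(Δ_1 - Δ_0) = -132
  1·M_1 + 8·M_2 + 3·M_3 = 6(Δ_2 - Δ_1) = 68
Clamped end conditions give two more equations: 2h_0·M_0 + h_0·M_1 = 6(Δ_0 - p'(0)) = 51 and h_2·M_2 + 2h_2·M_3 = 6(p'(5) - Δ_2) = 16.
Solving the tridiagonal system: M_0 = 1462/29, M_1 = -1445/29, M_2 = 490/29, M_3 = -503/87.
On [0, 1], p(t) = -2 + 3/2·t + 731/29·t² - 969/58·t³.
With t = 1/4: p(1/4) = -1153/3712.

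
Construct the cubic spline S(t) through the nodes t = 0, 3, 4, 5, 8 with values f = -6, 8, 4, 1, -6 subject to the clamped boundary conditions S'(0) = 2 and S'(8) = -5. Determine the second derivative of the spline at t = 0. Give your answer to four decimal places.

Put m_i = S'' at the i-th knot. Here h = (3, 1, 1, 3) and Δ = (14/3, -4, -3, -7/3), so the interior equations h_(i-1)·m_(i-1) + 2(h_(i-1)+h_i)·m_i + h_i·m_(i+1) = 6(Δ_i − Δ_(i-1)) read
  3·m_0 + 8·m_1 + 1·m_2 = 6(Δ_1 - Δ_0) = -52
  1·m_1 + 4·m_2 + 1·m_3 = 6(Δ_2 - Δ_1) = 6
  1·m_2 + 8·m_3 + 3·m_4 = 6(Δ_3 - Δ_2) = 4
Clamped end conditions give two more equations: 2h_0·m_0 + h_0·m_1 = 6(Δ_0 - S'(0)) = 16 and h_3·m_3 + 2h_3·m_4 = 6(S'(8) - Δ_3) = -16.
Solving: m_0 = 2359/312, m_1 = -509/52, m_2 = 29/8, m_3 = 67/52, m_4 = -1033/312.

7.5609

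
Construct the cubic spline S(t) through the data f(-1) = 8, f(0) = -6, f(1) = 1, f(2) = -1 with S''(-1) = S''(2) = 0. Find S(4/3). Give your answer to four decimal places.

Put m_i = S'' at the i-th knot. Here h = (1, 1, 1) and Δ = (-14, 7, -2), so the interior equations h_(i-1)·m_(i-1) + 2(h_(i-1)+h_i)·m_i + h_i·m_(i+1) = 6(Δ_i − Δ_(i-1)) read
  1·m_0 + 4·m_1 + 1·m_2 = 6(Δ_1 - Δ_0) = 126
  1·m_1 + 4·m_2 + 1·m_3 = 6(Δ_2 - Δ_1) = -54
Natural end conditions: m_0 = m_3 = 0.
Solving the tridiagonal system: m_0 = 0, m_1 = 186/5, m_2 = -114/5, m_3 = 0.
On [1, 2], S(t) = 1 + 28/5·(t - 1) - 57/5·(t - 1)² + 19/5·(t - 1)³.
With (t - 1) = 1/3: S(4/3) = 47/27.

1.7407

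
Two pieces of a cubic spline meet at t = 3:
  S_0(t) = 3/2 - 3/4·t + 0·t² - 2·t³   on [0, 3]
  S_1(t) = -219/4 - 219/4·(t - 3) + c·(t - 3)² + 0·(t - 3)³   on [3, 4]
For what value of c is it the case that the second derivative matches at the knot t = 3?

S_0''(t) = 0 - 12·t, so S_0''(3) = -36. On the right, S_1''(3) = 2c, so c = -18.

-18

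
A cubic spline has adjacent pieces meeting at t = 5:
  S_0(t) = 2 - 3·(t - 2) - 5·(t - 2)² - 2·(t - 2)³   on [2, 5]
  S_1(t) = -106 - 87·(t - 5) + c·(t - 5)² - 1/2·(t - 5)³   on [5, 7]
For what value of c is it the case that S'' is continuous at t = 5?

-23

S_0''(t) = -10 - 12·(t - 2), so S_0''(5) = -46. On the right, S_1''(5) = 2c, so c = -23.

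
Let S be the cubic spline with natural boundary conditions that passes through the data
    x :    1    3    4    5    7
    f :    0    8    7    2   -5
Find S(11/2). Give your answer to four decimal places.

Let M_i = S''(x_i). Step sizes h_i = 2, 1, 1, 2; slopes of the chords Δ_i = (y_(i+1) - y_i)/h_i = 4, -1, -5, -7/2.
  2·M_0 + 6·M_1 + 1·M_2 = 6(Δ_1 - Δ_0) = -30
  1·M_1 + 4·M_2 + 1·M_3 = 6(Δ_2 - Δ_1) = -24
  1·M_2 + 6·M_3 + 2·M_4 = 6(Δ_3 - Δ_2) = 9
Natural end conditions: M_0 = M_4 = 0.
Hence M_0 = 0, M_1 = -179/44, M_2 = -123/22, M_3 = 107/44, M_4 = 0.
On [5, 7], S(x) = 2 - 169/33·(x - 5) + 107/88·(x - 5)² - 107/528·(x - 5)³.
With (x - 5) = 1/2: S(11/2) = -397/1408.

-0.2820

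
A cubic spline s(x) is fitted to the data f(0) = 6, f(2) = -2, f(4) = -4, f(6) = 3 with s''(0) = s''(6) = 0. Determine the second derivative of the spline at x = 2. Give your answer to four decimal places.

Put m_i = s'' at the i-th knot. Here h = (2, 2, 2) and Δ = (-4, -1, 7/2), so the interior equations h_(i-1)·m_(i-1) + 2(h_(i-1)+h_i)·m_i + h_i·m_(i+1) = 6(Δ_i − Δ_(i-1)) read
  2·m_0 + 8·m_1 + 2·m_2 = 6(Δ_1 - Δ_0) = 18
  2·m_1 + 8·m_2 + 2·m_3 = 6(Δ_2 - Δ_1) = 27
Natural end conditions: m_0 = m_3 = 0.
Solving: m_0 = 0, m_1 = 3/2, m_2 = 3, m_3 = 0.

1.5000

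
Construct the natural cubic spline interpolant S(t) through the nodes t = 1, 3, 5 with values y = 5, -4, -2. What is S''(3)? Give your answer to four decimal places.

4.1250

Let M_i = S''(x_i). Step sizes h_i = 2, 2; slopes of the chords Δ_i = (y_(i+1) - y_i)/h_i = -9/2, 1.
  2·M_0 + 8·M_1 + 2·M_2 = 6(Δ_1 - Δ_0) = 33
Natural end conditions: M_0 = M_2 = 0.
Hence M_0 = 0, M_1 = 33/8, M_2 = 0.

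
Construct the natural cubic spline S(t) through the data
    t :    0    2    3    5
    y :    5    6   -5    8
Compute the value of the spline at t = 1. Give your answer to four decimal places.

9.2071

Put m_i = S'' at the i-th knot. Here h = (2, 1, 2) and Δ = (1/2, -11, 13/2), so the interior equations h_(i-1)·m_(i-1) + 2(h_(i-1)+h_i)·m_i + h_i·m_(i+1) = 6(Δ_i − Δ_(i-1)) read
  2·m_0 + 6·m_1 + 1·m_2 = 6(Δ_1 - Δ_0) = -69
  1·m_1 + 6·m_2 + 2·m_3 = 6(Δ_2 - Δ_1) = 105
Natural end conditions: m_0 = m_3 = 0.
Solving: m_0 = 0, m_1 = -519/35, m_2 = 699/35, m_3 = 0.
On [0, 2], S(t) = 5 + 381/70·t + 0·t² - 173/140·t³.
With t = 1: S(1) = 1289/140.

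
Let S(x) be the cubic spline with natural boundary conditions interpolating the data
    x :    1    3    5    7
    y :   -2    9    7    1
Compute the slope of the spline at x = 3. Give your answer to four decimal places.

2.3000

With m_i denoting the second derivative at x_i, h_i = 2, 2, 2, and Δ_i = (y_(i+1) − y_i)/h_i = 11/2, -1, -3:
  2·m_0 + 8·m_1 + 2·m_2 = 6(Δ_1 - Δ_0) = -39
  2·m_1 + 8·m_2 + 2·m_3 = 6(Δ_2 - Δ_1) = -12
Natural end conditions: m_0 = m_3 = 0.
Hence m_0 = 0, m_1 = -24/5, m_2 = -3/10, m_3 = 0.
On [3, 5], S'(x) = b_1 + 2c_1·(x - 3) + 3d_1·(x - 3)² with b_1 = Δ_1 - h_1(2m_1 + m_2)/6 = 23/10, c_1 = m_1/2 = -12/5, d_1 = (m_2 - m_1)/(6h_1) = 3/8. So S'(3) = 23/10.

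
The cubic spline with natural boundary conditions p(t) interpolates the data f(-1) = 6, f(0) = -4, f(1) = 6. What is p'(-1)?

Write M_i for p''(x_i). With h_i = 1, 1 and divided differences Δ_i = -10, 10, the continuity of p' gives the tridiagonal system
  1·M_0 + 4·M_1 + 1·M_2 = 6(Δ_1 - Δ_0) = 120
Natural end conditions: M_0 = M_2 = 0.
Hence M_0 = 0, M_1 = 30, M_2 = 0.
On [-1, 0], p'(t) = b_0 + 2c_0·(t + 1) + 3d_0·(t + 1)² with b_0 = Δ_0 - h_0(2M_0 + M_1)/6 = -15, c_0 = M_0/2 = 0, d_0 = (M_1 - M_0)/(6h_0) = 5. So p'(-1) = -15.

-15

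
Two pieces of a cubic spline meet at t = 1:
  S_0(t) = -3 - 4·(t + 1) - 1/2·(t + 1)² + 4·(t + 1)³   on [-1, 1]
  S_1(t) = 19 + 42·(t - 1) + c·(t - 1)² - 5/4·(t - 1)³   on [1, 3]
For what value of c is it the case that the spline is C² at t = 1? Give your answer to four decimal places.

23.5000

S_0''(t) = -1 + 24·(t + 1), so S_0''(1) = 47. On the right, S_1''(1) = 2c, so c = 47/2.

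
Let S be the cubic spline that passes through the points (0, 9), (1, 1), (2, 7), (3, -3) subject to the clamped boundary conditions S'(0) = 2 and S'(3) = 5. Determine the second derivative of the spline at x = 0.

-54

Let m_i = S''(x_i). Step sizes h_i = 1, 1, 1; slopes of the chords Δ_i = (y_(i+1) - y_i)/h_i = -8, 6, -10.
  1·m_0 + 4·m_1 + 1·m_2 = 6(Δ_1 - Δ_0) = 84
  1·m_1 + 4·m_2 + 1·m_3 = 6(Δ_2 - Δ_1) = -96
Clamped end conditions give two more equations: 2h_0·m_0 + h_0·m_1 = 6(Δ_0 - S'(0)) = -60 and h_2·m_2 + 2h_2·m_3 = 6(S'(3) - Δ_2) = 90.
Solving the tridiagonal system: m_0 = -54, m_1 = 48, m_2 = -54, m_3 = 72.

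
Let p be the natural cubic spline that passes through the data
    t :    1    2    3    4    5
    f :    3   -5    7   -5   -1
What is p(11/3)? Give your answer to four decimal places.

Put σ_i = p'' at the i-th knot. Here h = (1, 1, 1, 1) and Δ = (-8, 12, -12, 4), so the interior equations h_(i-1)·σ_(i-1) + 2(h_(i-1)+h_i)·σ_i + h_i·σ_(i+1) = 6(Δ_i − Δ_(i-1)) read
  1·σ_0 + 4·σ_1 + 1·σ_2 = 6(Δ_1 - Δ_0) = 120
  1·σ_1 + 4·σ_2 + 1·σ_3 = 6(Δ_2 - Δ_1) = -144
  1·σ_2 + 4·σ_3 + 1·σ_4 = 6(Δ_3 - Δ_2) = 96
Natural end conditions: σ_0 = σ_4 = 0.
Solving: σ_0 = 0, σ_1 = 309/7, σ_2 = -396/7, σ_3 = 267/7, σ_4 = 0.
On [3, 4], p(t) = 7 + 1/2·(t - 3) - 198/7·(t - 3)² + 221/14·(t - 3)³.
With (t - 3) = 2/3: p(11/3) = -106/189.

-0.5608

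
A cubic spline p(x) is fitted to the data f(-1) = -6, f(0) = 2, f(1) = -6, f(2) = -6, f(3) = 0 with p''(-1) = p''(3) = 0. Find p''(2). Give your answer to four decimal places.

With M_i denoting the second derivative at x_i, h_i = 1, 1, 1, 1, and Δ_i = (y_(i+1) − y_i)/h_i = 8, -8, 0, 6:
  1·M_0 + 4·M_1 + 1·M_2 = 6(Δ_1 - Δ_0) = -96
  1·M_1 + 4·M_2 + 1·M_3 = 6(Δ_2 - Δ_1) = 48
  1·M_2 + 4·M_3 + 1·M_4 = 6(Δ_3 - Δ_2) = 36
Natural end conditions: M_0 = M_4 = 0.
Forward elimination and back-substitution give M_0 = 0, M_1 = -57/2, M_2 = 18, M_3 = 9/2, M_4 = 0.

4.5000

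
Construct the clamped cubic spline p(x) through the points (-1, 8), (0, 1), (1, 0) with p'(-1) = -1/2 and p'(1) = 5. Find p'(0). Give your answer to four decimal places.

-7.1250

Write M_i for p''(x_i). With h_i = 1, 1 and divided differences Δ_i = -7, -1, the continuity of p' gives the tridiagonal system
  1·M_0 + 4·M_1 + 1·M_2 = 6(Δ_1 - Δ_0) = 36
Clamped end conditions give two more equations: 2h_0·M_0 + h_0·M_1 = 6(Δ_0 - p'(-1)) = -39 and h_1·M_1 + 2h_1·M_2 = 6(p'(1) - Δ_1) = 36.
Hence M_0 = -103/4, M_1 = 25/2, M_2 = 47/4.
On [0, 1], p'(x) = b_1 + 2c_1·x + 3d_1·x² with b_1 = Δ_1 - h_1(2M_1 + M_2)/6 = -57/8, c_1 = M_1/2 = 25/4, d_1 = (M_2 - M_1)/(6h_1) = -1/8. So p'(0) = -57/8.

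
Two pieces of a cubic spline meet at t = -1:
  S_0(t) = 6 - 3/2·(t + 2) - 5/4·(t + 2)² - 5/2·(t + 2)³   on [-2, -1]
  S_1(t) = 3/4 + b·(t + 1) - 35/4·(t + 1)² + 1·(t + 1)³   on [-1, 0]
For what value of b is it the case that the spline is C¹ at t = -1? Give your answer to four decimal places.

S_0'(t) = -3/2 - 5/2·(t + 2) - 15/2·(t + 2)², so S_0'(-1) = -23/2. On the right, S_1'(-1) = b, so b = -23/2.

-11.5000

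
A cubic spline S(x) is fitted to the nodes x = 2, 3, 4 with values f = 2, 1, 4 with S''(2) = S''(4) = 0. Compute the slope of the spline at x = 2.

-2

Put σ_i = S'' at the i-th knot. Here h = (1, 1) and Δ = (-1, 3), so the interior equations h_(i-1)·σ_(i-1) + 2(h_(i-1)+h_i)·σ_i + h_i·σ_(i+1) = 6(Δ_i − Δ_(i-1)) read
  1·σ_0 + 4·σ_1 + 1·σ_2 = 6(Δ_1 - Δ_0) = 24
Natural end conditions: σ_0 = σ_2 = 0.
Solving: σ_0 = 0, σ_1 = 6, σ_2 = 0.
On [2, 3], S'(x) = b_0 + 2c_0·(x - 2) + 3d_0·(x - 2)² with b_0 = Δ_0 - h_0(2σ_0 + σ_1)/6 = -2, c_0 = σ_0/2 = 0, d_0 = (σ_1 - σ_0)/(6h_0) = 1. So S'(2) = -2.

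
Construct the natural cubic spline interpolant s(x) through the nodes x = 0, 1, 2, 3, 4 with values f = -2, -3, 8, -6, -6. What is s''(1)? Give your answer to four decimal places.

Let σ_i = s''(x_i). Step sizes h_i = 1, 1, 1, 1; slopes of the chords Δ_i = (y_(i+1) - y_i)/h_i = -1, 11, -14, 0.
  1·σ_0 + 4·σ_1 + 1·σ_2 = 6(Δ_1 - Δ_0) = 72
  1·σ_1 + 4·σ_2 + 1·σ_3 = 6(Δ_2 - Δ_1) = -150
  1·σ_2 + 4·σ_3 + 1·σ_4 = 6(Δ_3 - Δ_2) = 84
Natural end conditions: σ_0 = σ_4 = 0.
Solving the tridiagonal system: σ_0 = 0, σ_1 = 63/2, σ_2 = -54, σ_3 = 69/2, σ_4 = 0.

31.5000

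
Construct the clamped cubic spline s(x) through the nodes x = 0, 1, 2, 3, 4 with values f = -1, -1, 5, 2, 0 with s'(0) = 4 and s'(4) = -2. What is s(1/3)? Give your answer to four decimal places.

Write σ_i for s''(x_i). With h_i = 1, 1, 1, 1 and divided differences Δ_i = 0, 6, -3, -2, the continuity of s' gives the tridiagonal system
  1·σ_0 + 4·σ_1 + 1·σ_2 = 6(Δ_1 - Δ_0) = 36
  1·σ_1 + 4·σ_2 + 1·σ_3 = 6(Δ_2 - Δ_1) = -54
  1·σ_2 + 4·σ_3 + 1·σ_4 = 6(Δ_3 - Δ_2) = 6
Clamped end conditions give two more equations: 2h_0·σ_0 + h_0·σ_1 = 6(Δ_0 - s'(0)) = -24 and h_3·σ_3 + 2h_3·σ_4 = 6(s'(4) - Δ_3) = 0.
Forward elimination and back-substitution give σ_0 = -87/4, σ_1 = 39/2, σ_2 = -81/4, σ_3 = 15/2, σ_4 = -15/4.
On [0, 1], s(x) = -1 + 4·x - 87/8·x² + 55/8·x³.
With x = 1/3: s(1/3) = -67/108.

-0.6204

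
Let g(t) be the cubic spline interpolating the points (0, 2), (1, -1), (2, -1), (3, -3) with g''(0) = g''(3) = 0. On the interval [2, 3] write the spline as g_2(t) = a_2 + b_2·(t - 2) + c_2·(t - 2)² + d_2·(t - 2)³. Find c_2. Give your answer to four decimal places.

-2.2000

Write σ_i for g''(x_i). With h_i = 1, 1, 1 and divided differences Δ_i = -3, 0, -2, the continuity of g' gives the tridiagonal system
  1·σ_0 + 4·σ_1 + 1·σ_2 = 6(Δ_1 - Δ_0) = 18
  1·σ_1 + 4·σ_2 + 1·σ_3 = 6(Δ_2 - Δ_1) = -12
Natural end conditions: σ_0 = σ_3 = 0.
Solving the tridiagonal system: σ_0 = 0, σ_1 = 28/5, σ_2 = -22/5, σ_3 = 0.
On [2, 3], with g_2(t) = a_2 + b_2·(t - 2) + c_2·(t - 2)² + d_2·(t - 2)³: c_2 = σ_2/2 = -11/5, d_2 = (σ_3 - σ_2)/(6h_2) = 11/15, b_2 = Δ_2 - h_2(2σ_2 + σ_3)/6 = -8/15.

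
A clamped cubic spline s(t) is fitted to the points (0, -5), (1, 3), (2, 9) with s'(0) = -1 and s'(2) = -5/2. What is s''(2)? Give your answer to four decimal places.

With M_i denoting the second derivative at x_i, h_i = 1, 1, and Δ_i = (y_(i+1) − y_i)/h_i = 8, 6:
  1·M_0 + 4·M_1 + 1·M_2 = 6(Δ_1 - Δ_0) = -12
Clamped end conditions give two more equations: 2h_0·M_0 + h_0·M_1 = 6(Δ_0 - s'(0)) = 54 and h_1·M_1 + 2h_1·M_2 = 6(s'(2) - Δ_1) = -51.
Solving the tridiagonal system: M_0 = 117/4, M_1 = -9/2, M_2 = -93/4.

-23.2500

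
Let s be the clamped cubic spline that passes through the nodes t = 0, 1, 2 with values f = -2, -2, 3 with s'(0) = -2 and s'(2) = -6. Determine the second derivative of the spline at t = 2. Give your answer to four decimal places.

-42.5000

Let M_i = s''(x_i). Step sizes h_i = 1, 1; slopes of the chords Δ_i = (y_(i+1) - y_i)/h_i = 0, 5.
  1·M_0 + 4·M_1 + 1·M_2 = 6(Δ_1 - Δ_0) = 30
Clamped end conditions give two more equations: 2h_0·M_0 + h_0·M_1 = 6(Δ_0 - s'(0)) = 12 and h_1·M_1 + 2h_1·M_2 = 6(s'(2) - Δ_1) = -66.
Solving the tridiagonal system: M_0 = -7/2, M_1 = 19, M_2 = -85/2.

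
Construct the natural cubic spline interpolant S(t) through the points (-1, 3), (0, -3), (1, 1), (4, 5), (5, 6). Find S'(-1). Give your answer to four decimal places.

-8.6903

With σ_i denoting the second derivative at x_i, h_i = 1, 1, 3, 1, and Δ_i = (y_(i+1) − y_i)/h_i = -6, 4, 4/3, 1:
  1·σ_0 + 4·σ_1 + 1·σ_2 = 6(Δ_1 - Δ_0) = 60
  1·σ_1 + 8·σ_2 + 3·σ_3 = 6(Δ_2 - Δ_1) = -16
  3·σ_2 + 8·σ_3 + 1·σ_4 = 6(Δ_3 - Δ_2) = -2
Natural end conditions: σ_0 = σ_4 = 0.
Forward elimination and back-substitution give σ_0 = 0, σ_1 = 1711/106, σ_2 = -242/53, σ_3 = 155/106, σ_4 = 0.
On [-1, 0], S'(t) = b_0 + 2c_0·(t + 1) + 3d_0·(t + 1)² with b_0 = Δ_0 - h_0(2σ_0 + σ_1)/6 = -5527/636, c_0 = σ_0/2 = 0, d_0 = (σ_1 - σ_0)/(6h_0) = 1711/636. So S'(-1) = -5527/636.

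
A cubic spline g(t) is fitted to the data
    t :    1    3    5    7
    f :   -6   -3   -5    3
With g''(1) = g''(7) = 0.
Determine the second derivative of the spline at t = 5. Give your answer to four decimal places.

With M_i denoting the second derivative at x_i, h_i = 2, 2, 2, and Δ_i = (y_(i+1) − y_i)/h_i = 3/2, -1, 4:
  2·M_0 + 8·M_1 + 2·M_2 = 6(Δ_1 - Δ_0) = -15
  2·M_1 + 8·M_2 + 2·M_3 = 6(Δ_2 - Δ_1) = 30
Natural end conditions: M_0 = M_3 = 0.
Solving the tridiagonal system: M_0 = 0, M_1 = -3, M_2 = 9/2, M_3 = 0.

4.5000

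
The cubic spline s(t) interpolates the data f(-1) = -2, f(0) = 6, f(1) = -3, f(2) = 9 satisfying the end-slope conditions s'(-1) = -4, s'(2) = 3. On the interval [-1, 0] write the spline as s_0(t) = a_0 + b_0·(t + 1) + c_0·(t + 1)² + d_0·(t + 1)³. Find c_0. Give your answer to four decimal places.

32.1333

Let M_i = s''(x_i). Step sizes h_i = 1, 1, 1; slopes of the chords Δ_i = (y_(i+1) - y_i)/h_i = 8, -9, 12.
  1·M_0 + 4·M_1 + 1·M_2 = 6(Δ_1 - Δ_0) = -102
  1·M_1 + 4·M_2 + 1·M_3 = 6(Δ_2 - Δ_1) = 126
Clamped end conditions give two more equations: 2h_0·M_0 + h_0·M_1 = 6(Δ_0 - s'(-1)) = 72 and h_2·M_2 + 2h_2·M_3 = 6(s'(2) - Δ_2) = -54.
Solving the tridiagonal system: M_0 = 964/15, M_1 = -848/15, M_2 = 898/15, M_3 = -854/15.
On [-1, 0], with s_0(t) = a_0 + b_0·(t + 1) + c_0·(t + 1)² + d_0·(t + 1)³: c_0 = M_0/2 = 482/15, d_0 = (M_1 - M_0)/(6h_0) = -302/15, b_0 = Δ_0 - h_0(2M_0 + M_1)/6 = -4.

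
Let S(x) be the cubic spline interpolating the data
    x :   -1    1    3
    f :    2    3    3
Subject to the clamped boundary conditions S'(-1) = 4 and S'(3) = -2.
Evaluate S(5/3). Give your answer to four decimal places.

With σ_i denoting the second derivative at x_i, h_i = 2, 2, and Δ_i = (y_(i+1) − y_i)/h_i = 1/2, 0:
  2·σ_0 + 8·σ_1 + 2·σ_2 = 6(Δ_1 - Δ_0) = -3
Clamped end conditions give two more equations: 2h_0·σ_0 + h_0·σ_1 = 6(Δ_0 - S'(-1)) = -21 and h_1·σ_1 + 2h_1·σ_2 = 6(S'(3) - Δ_1) = -12.
Solving: σ_0 = -51/8, σ_1 = 9/4, σ_2 = -33/8.
On [1, 3], S(x) = 3 - 1/8·(x - 1) + 9/8·(x - 1)² - 17/32·(x - 1)³.
With (x - 1) = 2/3: S(5/3) = 88/27.

3.2593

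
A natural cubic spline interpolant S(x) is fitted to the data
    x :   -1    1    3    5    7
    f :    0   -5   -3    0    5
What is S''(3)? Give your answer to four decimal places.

-0.5357

With M_i denoting the second derivative at x_i, h_i = 2, 2, 2, 2, and Δ_i = (y_(i+1) − y_i)/h_i = -5/2, 1, 3/2, 5/2:
  2·M_0 + 8·M_1 + 2·M_2 = 6(Δ_1 - Δ_0) = 21
  2·M_1 + 8·M_2 + 2·M_3 = 6(Δ_2 - Δ_1) = 3
  2·M_2 + 8·M_3 + 2·M_4 = 6(Δ_3 - Δ_2) = 6
Natural end conditions: M_0 = M_4 = 0.
Solving the tridiagonal system: M_0 = 0, M_1 = 309/112, M_2 = -15/28, M_3 = 99/112, M_4 = 0.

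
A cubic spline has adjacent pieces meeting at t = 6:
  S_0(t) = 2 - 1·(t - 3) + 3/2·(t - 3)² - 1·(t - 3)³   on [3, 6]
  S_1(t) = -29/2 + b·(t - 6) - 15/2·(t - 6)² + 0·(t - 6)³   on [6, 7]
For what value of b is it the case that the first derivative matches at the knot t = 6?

-19

S_0'(t) = -1 + 3·(t - 3) - 3·(t - 3)², so S_0'(6) = -19. On the right, S_1'(6) = b, so b = -19.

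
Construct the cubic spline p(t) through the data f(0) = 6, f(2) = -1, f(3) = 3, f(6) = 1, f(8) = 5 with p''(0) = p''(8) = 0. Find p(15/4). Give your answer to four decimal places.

4.1853

Put m_i = p'' at the i-th knot. Here h = (2, 1, 3, 2) and Δ = (-7/2, 4, -2/3, 2), so the interior equations h_(i-1)·m_(i-1) + 2(h_(i-1)+h_i)·m_i + h_i·m_(i+1) = 6(Δ_i − Δ_(i-1)) read
  2·m_0 + 6·m_1 + 1·m_2 = 6(Δ_1 - Δ_0) = 45
  1·m_1 + 8·m_2 + 3·m_3 = 6(Δ_2 - Δ_1) = -28
  3·m_2 + 10·m_3 + 2·m_4 = 6(Δ_3 - Δ_2) = 16
Natural end conditions: m_0 = m_4 = 0.
Solving the tridiagonal system: m_0 = 0, m_1 = 271/32, m_2 = -93/16, m_3 = 107/32, m_4 = 0.
On [3, 6], p(t) = 3 + 667/192·(t - 3) - 93/32·(t - 3)² + 293/576·(t - 3)³.
With (t - 3) = 3/4: p(15/4) = 17143/4096.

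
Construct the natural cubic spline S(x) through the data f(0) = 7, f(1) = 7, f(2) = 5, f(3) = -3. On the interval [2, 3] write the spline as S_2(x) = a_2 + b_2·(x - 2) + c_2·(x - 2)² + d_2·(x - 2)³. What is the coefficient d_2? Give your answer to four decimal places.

1.4667

Write m_i for S''(x_i). With h_i = 1, 1, 1 and divided differences Δ_i = 0, -2, -8, the continuity of S' gives the tridiagonal system
  1·m_0 + 4·m_1 + 1·m_2 = 6(Δ_1 - Δ_0) = -12
  1·m_1 + 4·m_2 + 1·m_3 = 6(Δ_2 - Δ_1) = -36
Natural end conditions: m_0 = m_3 = 0.
Hence m_0 = 0, m_1 = -4/5, m_2 = -44/5, m_3 = 0.
On [2, 3], with S_2(x) = a_2 + b_2·(x - 2) + c_2·(x - 2)² + d_2·(x - 2)³: c_2 = m_2/2 = -22/5, d_2 = (m_3 - m_2)/(6h_2) = 22/15, b_2 = Δ_2 - h_2(2m_2 + m_3)/6 = -76/15.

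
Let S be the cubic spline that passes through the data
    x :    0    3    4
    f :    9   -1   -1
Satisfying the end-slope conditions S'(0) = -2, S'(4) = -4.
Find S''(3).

Let σ_i = S''(x_i). Step sizes h_i = 3, 1; slopes of the chords Δ_i = (y_(i+1) - y_i)/h_i = -10/3, 0.
  3·σ_0 + 8·σ_1 + 1·σ_2 = 6(Δ_1 - Δ_0) = 20
Clamped end conditions give two more equations: 2h_0·σ_0 + h_0·σ_1 = 6(Δ_0 - S'(0)) = -8 and h_1·σ_1 + 2h_1·σ_2 = 6(S'(4) - Δ_1) = -24.
Solving: σ_0 = -13/3, σ_1 = 6, σ_2 = -15.

6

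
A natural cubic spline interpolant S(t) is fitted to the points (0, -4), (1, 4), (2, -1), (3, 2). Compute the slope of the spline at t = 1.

0

With M_i denoting the second derivative at x_i, h_i = 1, 1, 1, and Δ_i = (y_(i+1) − y_i)/h_i = 8, -5, 3:
  1·M_0 + 4·M_1 + 1·M_2 = 6(Δ_1 - Δ_0) = -78
  1·M_1 + 4·M_2 + 1·M_3 = 6(Δ_2 - Δ_1) = 48
Natural end conditions: M_0 = M_3 = 0.
Hence M_0 = 0, M_1 = -24, M_2 = 18, M_3 = 0.
On [1, 2], S'(t) = b_1 + 2c_1·(t - 1) + 3d_1·(t - 1)² with b_1 = Δ_1 - h_1(2M_1 + M_2)/6 = 0, c_1 = M_1/2 = -12, d_1 = (M_2 - M_1)/(6h_1) = 7. So S'(1) = 0.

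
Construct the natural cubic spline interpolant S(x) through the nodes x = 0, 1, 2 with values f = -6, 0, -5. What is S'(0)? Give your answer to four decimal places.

With σ_i denoting the second derivative at x_i, h_i = 1, 1, and Δ_i = (y_(i+1) − y_i)/h_i = 6, -5:
  1·σ_0 + 4·σ_1 + 1·σ_2 = 6(Δ_1 - Δ_0) = -66
Natural end conditions: σ_0 = σ_2 = 0.
Forward elimination and back-substitution give σ_0 = 0, σ_1 = -33/2, σ_2 = 0.
On [0, 1], S'(x) = b_0 + 2c_0·x + 3d_0·x² with b_0 = Δ_0 - h_0(2σ_0 + σ_1)/6 = 35/4, c_0 = σ_0/2 = 0, d_0 = (σ_1 - σ_0)/(6h_0) = -11/4. So S'(0) = 35/4.

8.7500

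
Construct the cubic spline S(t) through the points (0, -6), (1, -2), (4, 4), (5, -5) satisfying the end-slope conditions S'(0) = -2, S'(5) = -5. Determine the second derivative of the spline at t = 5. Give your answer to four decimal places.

Put m_i = S'' at the i-th knot. Here h = (1, 3, 1) and Δ = (4, 2, -9), so the interior equations h_(i-1)·m_(i-1) + 2(h_(i-1)+h_i)·m_i + h_i·m_(i+1) = 6(Δ_i − Δ_(i-1)) read
  1·m_0 + 8·m_1 + 3·m_2 = 6(Δ_1 - Δ_0) = -12
  3·m_1 + 8·m_2 + 1·m_3 = 6(Δ_2 - Δ_1) = -66
Clamped end conditions give two more equations: 2h_0·m_0 + h_0·m_1 = 6(Δ_0 - S'(0)) = 36 and h_2·m_2 + 2h_2·m_3 = 6(S'(5) - Δ_2) = 24.
Hence m_0 = 376/21, m_1 = 4/21, m_2 = -220/21, m_3 = 362/21.

17.2381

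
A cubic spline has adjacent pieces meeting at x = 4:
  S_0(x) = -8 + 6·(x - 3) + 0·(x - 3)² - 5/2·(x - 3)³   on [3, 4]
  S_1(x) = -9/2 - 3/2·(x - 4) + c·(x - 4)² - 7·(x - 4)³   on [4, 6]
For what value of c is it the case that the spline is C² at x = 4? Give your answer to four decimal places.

-7.5000

S_0''(x) = 0 - 15·(x - 3), so S_0''(4) = -15. On the right, S_1''(4) = 2c, so c = -15/2.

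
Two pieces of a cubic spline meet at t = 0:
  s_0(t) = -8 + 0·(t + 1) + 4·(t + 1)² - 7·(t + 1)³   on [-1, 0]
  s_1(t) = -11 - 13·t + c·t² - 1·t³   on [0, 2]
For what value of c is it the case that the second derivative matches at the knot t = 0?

-17

s_0''(t) = 8 - 42·(t + 1), so s_0''(0) = -34. On the right, s_1''(0) = 2c, so c = -17.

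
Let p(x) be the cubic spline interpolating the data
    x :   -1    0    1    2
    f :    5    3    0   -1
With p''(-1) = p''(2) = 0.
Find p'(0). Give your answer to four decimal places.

Put σ_i = p'' at the i-th knot. Here h = (1, 1, 1) and Δ = (-2, -3, -1), so the interior equations h_(i-1)·σ_(i-1) + 2(h_(i-1)+h_i)·σ_i + h_i·σ_(i+1) = 6(Δ_i − Δ_(i-1)) read
  1·σ_0 + 4·σ_1 + 1·σ_2 = 6(Δ_1 - Δ_0) = -6
  1·σ_1 + 4·σ_2 + 1·σ_3 = 6(Δ_2 - Δ_1) = 12
Natural end conditions: σ_0 = σ_3 = 0.
Forward elimination and back-substitution give σ_0 = 0, σ_1 = -12/5, σ_2 = 18/5, σ_3 = 0.
On [0, 1], p'(x) = b_1 + 2c_1·x + 3d_1·x² with b_1 = Δ_1 - h_1(2σ_1 + σ_2)/6 = -14/5, c_1 = σ_1/2 = -6/5, d_1 = (σ_2 - σ_1)/(6h_1) = 1. So p'(0) = -14/5.

-2.8000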